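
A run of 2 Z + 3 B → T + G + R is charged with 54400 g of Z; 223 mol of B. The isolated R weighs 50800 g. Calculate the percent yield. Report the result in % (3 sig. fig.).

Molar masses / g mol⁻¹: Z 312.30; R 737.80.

92.6 %

n(Z) = 54400 / 312.30 = 174.2 mol
n(B) = 223.0 mol
n/ν → Z: 87.10, B: 74.33; B is limiting.
theoretical n(R) = (1/3) × 223.0 = 74.33 mol → 54840 g
% yield = 50800 / 54840 × 100 = 92.63 %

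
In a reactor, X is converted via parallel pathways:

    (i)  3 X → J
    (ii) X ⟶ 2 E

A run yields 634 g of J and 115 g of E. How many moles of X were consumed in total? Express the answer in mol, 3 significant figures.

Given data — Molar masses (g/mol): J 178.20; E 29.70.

12.6 mol

n(J) = 634 / 178.20 = 3.558 mol
n(E) = 115 / 29.70 = 3.872 mol
n(X) via (i) = (3/1)×3.558 = 10.67 mol
n(X) via (ii) = (1/2)×3.872 = 1.936 mol
total n(X) = 10.67 + 1.936 = 12.61 mol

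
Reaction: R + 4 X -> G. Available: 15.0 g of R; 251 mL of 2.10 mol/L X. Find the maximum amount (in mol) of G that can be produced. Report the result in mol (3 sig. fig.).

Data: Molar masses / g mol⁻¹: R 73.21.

n(R) = 15.00 / 73.21 = 0.2049 mol
n(X) = 2.10 × 251.0/1000 = 0.5271 mol
n/ν for R = 0.2049/1 = 0.2049
n/ν for X = 0.5271/4 = 0.1318
Smallest n/ν is X → limiting reagent.
n(G) = (1/4) × 0.5271 = 0.1318 mol

0.132 mol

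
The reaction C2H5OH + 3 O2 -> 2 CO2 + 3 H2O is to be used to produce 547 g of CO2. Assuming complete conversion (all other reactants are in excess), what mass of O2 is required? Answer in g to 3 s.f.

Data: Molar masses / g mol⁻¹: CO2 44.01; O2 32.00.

597 g

n(CO2) = 547 / 44.01 = 12.43 mol
n(O2) = (3/2) × 12.43 = 18.65 mol
mass = 18.65 × 32.00 = 596.8 g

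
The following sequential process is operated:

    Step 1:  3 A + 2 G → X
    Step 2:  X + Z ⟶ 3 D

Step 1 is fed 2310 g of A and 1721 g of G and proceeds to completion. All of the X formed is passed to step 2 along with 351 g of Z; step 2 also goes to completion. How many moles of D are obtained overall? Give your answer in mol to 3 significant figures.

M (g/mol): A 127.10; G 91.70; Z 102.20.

10.3 mol

Step 1:
n(A) = 2310 / 127.10 = 18.17 mol
n(G) = 1721 / 91.70 = 18.77 mol
n/ν for A = 18.17/3 = 6.057
n/ν for G = 18.77/2 = 9.385
Smallest n/ν is A → limiting reagent.
n(X) produced = (1/3) × 18.17 = 6.057 mol
Step 2:
n(X) available = 6.057 mol
n(Z) = 351.0 / 102.20 = 3.434 mol
n/ν for X = 6.057/1 = 6.057
n/ν for Z = 3.434/1 = 3.434
Smallest n/ν is Z → limiting reagent.
n(D) = (3/1) × 3.434 = 10.30 mol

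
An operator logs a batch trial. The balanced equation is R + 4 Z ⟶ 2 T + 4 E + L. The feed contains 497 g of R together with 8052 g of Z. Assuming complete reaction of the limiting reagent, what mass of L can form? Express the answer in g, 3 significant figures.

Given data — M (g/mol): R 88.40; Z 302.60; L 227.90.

n(R) = 497.0 / 88.40 = 5.622 mol
n(Z) = 8052 / 302.60 = 26.61 mol
n/ν for R = 5.622/1 = 5.622
n/ν for Z = 26.61/4 = 6.653
Smallest n/ν is R → limiting reagent.
n(L) = (1/1) × 5.622 = 5.622 mol
mass = 5.622 × 227.90 = 1281 g

1280 g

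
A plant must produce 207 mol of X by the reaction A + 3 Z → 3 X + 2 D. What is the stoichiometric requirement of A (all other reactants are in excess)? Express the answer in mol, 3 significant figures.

n(X) = 207.0 mol
n(A) = (1/3) × 207.0 = 69.00 mol

69.0 mol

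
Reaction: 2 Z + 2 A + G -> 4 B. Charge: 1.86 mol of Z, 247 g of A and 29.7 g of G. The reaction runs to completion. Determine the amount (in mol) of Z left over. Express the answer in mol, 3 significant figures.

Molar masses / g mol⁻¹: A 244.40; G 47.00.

n(Z) = 1.860 mol
n(A) = 247.0 / 244.40 = 1.011 mol
n(G) = 29.70 / 47.00 = 0.6319 mol
n/ν for Z = 1.860/2 = 0.9300
n/ν for A = 1.011/2 = 0.5055
n/ν for G = 0.6319/1 = 0.6319
Smallest n/ν is A → limiting reagent.
Z consumed = (2/2) × 1.011 = 1.011 mol
Z remaining = 1.860 − 1.011 = 0.8490 mol

0.849 mol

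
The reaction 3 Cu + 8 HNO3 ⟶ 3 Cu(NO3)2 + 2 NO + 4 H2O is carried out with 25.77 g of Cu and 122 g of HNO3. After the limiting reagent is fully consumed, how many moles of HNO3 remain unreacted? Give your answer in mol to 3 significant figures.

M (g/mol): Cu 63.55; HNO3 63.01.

n(Cu) = 25.77 / 63.55 = 0.4055 mol
n(HNO3) = 122.0 / 63.01 = 1.936 mol
n/ν → Cu: 0.1352, HNO3: 0.2420; Cu is limiting.
HNO3 consumed = (8/3) × 0.4055 = 1.081 mol
HNO3 remaining = 1.936 − 1.081 = 0.8550 mol

0.855 mol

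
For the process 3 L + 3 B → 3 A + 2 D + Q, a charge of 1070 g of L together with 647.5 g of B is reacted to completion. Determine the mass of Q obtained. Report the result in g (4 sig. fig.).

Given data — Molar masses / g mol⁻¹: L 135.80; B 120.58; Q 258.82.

463.3 g

n(L) = 1070 / 135.80 = 7.879 mol
n(B) = 647.5 / 120.58 = 5.370 mol
n/ν → L: 2.626, B: 1.790; B is limiting.
n(Q) = (1/3) × 5.370 = 1.790 mol
mass = 1.790 × 258.82 = 463.3 g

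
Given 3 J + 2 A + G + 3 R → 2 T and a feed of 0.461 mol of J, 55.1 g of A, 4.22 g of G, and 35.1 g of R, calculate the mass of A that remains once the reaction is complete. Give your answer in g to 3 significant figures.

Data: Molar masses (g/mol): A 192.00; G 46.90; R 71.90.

20.5 g

n(J) = 0.4610 mol
n(A) = 55.10 / 192.00 = 0.2870 mol
n(G) = 4.220 / 46.90 = 0.08998 mol
n(R) = 35.10 / 71.90 = 0.4882 mol
n/ν for J = 0.4610/3 = 0.1537
n/ν for A = 0.2870/2 = 0.1435
n/ν for G = 0.08998/1 = 0.08998
n/ν for R = 0.4882/3 = 0.1627
Smallest n/ν is G → limiting reagent.
A consumed = (2/1) × 0.08998 = 0.1800 mol
A remaining = 0.2870 − 0.1800 = 0.1070 mol
mass = 0.1070 × 192.00 = 20.54 g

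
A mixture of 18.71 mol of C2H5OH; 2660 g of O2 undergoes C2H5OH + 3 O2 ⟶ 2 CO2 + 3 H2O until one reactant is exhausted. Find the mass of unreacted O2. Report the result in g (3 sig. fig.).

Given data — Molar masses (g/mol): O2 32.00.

n(C2H5OH) = 18.71 mol
n(O2) = 2660 / 32.00 = 83.13 mol
n/ν for C2H5OH = 18.71/1 = 18.71
n/ν for O2 = 83.13/3 = 27.71
Smallest n/ν is C2H5OH → limiting reagent.
O2 consumed = (3/1) × 18.71 = 56.13 mol
O2 remaining = 83.13 − 56.13 = 27.00 mol
mass = 27.00 × 32.00 = 864.0 g

864 g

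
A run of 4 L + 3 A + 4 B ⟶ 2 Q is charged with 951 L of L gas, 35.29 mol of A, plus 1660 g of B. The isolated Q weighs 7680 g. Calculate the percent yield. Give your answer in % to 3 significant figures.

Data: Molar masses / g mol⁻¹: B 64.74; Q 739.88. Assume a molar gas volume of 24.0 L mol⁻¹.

81.0 %

n(L) = 951.0 / 24.0 = 39.63 mol
n(A) = 35.29 mol
n(B) = 1660 / 64.74 = 25.64 mol
n/ν for L = 39.63/4 = 9.908
n/ν for A = 35.29/3 = 11.76
n/ν for B = 25.64/4 = 6.410
Smallest n/ν is B → limiting reagent.
theoretical n(Q) = (2/4) × 25.64 = 12.82 mol → 9485 g
% yield = 7680 / 9485 × 100 = 80.97 %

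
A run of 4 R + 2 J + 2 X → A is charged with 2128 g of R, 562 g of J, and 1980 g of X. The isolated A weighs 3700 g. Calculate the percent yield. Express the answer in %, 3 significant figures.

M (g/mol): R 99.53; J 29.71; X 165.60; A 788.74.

n(R) = 2128 / 99.53 = 21.38 mol
n(J) = 562.0 / 29.71 = 18.92 mol
n(X) = 1980 / 165.60 = 11.96 mol
n/ν → R: 5.345, J: 9.460, X: 5.980; R is limiting.
theoretical n(A) = (1/4) × 21.38 = 5.345 mol → 4216 g
% yield = 3700 / 4216 × 100 = 87.76 %

87.8 %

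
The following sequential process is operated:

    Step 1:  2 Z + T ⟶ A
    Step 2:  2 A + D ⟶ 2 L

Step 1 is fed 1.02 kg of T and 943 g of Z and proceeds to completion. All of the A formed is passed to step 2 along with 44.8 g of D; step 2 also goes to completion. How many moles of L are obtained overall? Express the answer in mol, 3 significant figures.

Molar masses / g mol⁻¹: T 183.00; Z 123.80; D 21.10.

3.81 mol

Step 1:
n(T) = 1.020×1000 / 183.00 = 5.574 mol
n(Z) = 943.0 / 123.80 = 7.617 mol
n/ν for T = 5.574/1 = 5.574
n/ν for Z = 7.617/2 = 3.809
Smallest n/ν is Z → limiting reagent.
n(A) produced = (1/2) × 7.617 = 3.809 mol
Step 2:
n(A) available = 3.809 mol
n(D) = 44.80 / 21.10 = 2.123 mol
n/ν for A = 3.809/2 = 1.905
n/ν for D = 2.123/1 = 2.123
Smallest n/ν is A → limiting reagent.
n(L) = (2/2) × 3.809 = 3.809 mol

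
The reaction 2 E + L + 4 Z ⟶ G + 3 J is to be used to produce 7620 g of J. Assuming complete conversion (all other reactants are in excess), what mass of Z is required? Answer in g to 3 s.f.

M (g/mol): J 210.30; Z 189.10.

9140 g

n(J) = 7620 / 210.30 = 36.23 mol
n(Z) = (4/3) × 36.23 = 48.31 mol
mass = 48.31 × 189.10 = 9135 g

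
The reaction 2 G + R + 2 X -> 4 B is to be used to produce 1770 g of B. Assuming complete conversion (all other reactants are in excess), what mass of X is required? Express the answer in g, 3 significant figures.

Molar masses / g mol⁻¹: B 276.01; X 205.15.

n(B) = 1770 / 276.01 = 6.413 mol
n(X) = (2/4) × 6.413 = 3.207 mol
mass = 3.207 × 205.15 = 657.9 g

658 g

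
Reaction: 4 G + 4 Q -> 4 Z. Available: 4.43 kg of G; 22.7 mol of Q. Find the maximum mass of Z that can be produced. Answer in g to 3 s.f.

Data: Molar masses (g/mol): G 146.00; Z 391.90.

n(G) = 4.430×1000 / 146.00 = 30.34 mol
n(Q) = 22.70 mol
n/ν for G = 30.34/4 = 7.585
n/ν for Q = 22.70/4 = 5.675
Smallest n/ν is Q → limiting reagent.
n(Z) = (4/4) × 22.70 = 22.70 mol
mass = 22.70 × 391.90 = 8896 g

8900 g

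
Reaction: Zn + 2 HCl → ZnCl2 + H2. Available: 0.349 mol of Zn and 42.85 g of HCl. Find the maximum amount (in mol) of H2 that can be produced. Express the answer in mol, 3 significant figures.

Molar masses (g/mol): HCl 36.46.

n(Zn) = 0.3490 mol
n(HCl) = 42.85 / 36.46 = 1.175 mol
n/ν for Zn = 0.3490/1 = 0.3490
n/ν for HCl = 1.175/2 = 0.5875
Smallest n/ν is Zn → limiting reagent.
n(H2) = (1/1) × 0.3490 = 0.3490 mol

0.349 mol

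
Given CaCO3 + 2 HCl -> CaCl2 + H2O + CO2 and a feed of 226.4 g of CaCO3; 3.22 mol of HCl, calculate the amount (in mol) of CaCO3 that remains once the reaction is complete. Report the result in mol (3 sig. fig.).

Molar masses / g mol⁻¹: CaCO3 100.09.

n(CaCO3) = 226.4 / 100.09 = 2.262 mol
n(HCl) = 3.220 mol
n/ν → CaCO3: 2.262, HCl: 1.610; HCl is limiting.
CaCO3 consumed = (1/2) × 3.220 = 1.610 mol
CaCO3 remaining = 2.262 − 1.610 = 0.6520 mol

0.652 mol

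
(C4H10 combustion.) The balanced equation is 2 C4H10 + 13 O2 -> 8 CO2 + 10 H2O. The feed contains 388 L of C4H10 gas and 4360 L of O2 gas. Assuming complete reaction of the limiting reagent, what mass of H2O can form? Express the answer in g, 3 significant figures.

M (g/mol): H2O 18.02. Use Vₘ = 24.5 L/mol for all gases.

1430 g

n(C4H10) = 388.0 / 24.5 = 15.84 mol
n(O2) = 4360 / 24.5 = 178.0 mol
n/ν → C4H10: 7.920, O2: 13.69; C4H10 is limiting.
n(H2O) = (10/2) × 15.84 = 79.20 mol
mass = 79.20 × 18.02 = 1427 g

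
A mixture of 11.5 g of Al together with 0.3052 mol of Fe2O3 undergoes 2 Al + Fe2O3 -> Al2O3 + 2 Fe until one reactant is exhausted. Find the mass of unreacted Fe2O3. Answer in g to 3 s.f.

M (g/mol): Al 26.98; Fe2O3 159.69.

14.7 g

n(Al) = 11.50 / 26.98 = 0.4262 mol
n(Fe2O3) = 0.3052 mol
n/ν → Al: 0.2131, Fe2O3: 0.3052; Al is limiting.
Fe2O3 consumed = (1/2) × 0.4262 = 0.2131 mol
Fe2O3 remaining = 0.3052 − 0.2131 = 0.09210 mol
mass = 0.09210 × 159.69 = 14.71 g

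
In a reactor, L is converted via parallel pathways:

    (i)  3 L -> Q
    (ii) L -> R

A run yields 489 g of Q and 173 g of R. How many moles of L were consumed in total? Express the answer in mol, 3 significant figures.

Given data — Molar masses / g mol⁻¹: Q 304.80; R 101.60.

6.52 mol

n(Q) = 489 / 304.80 = 1.604 mol
n(R) = 173 / 101.60 = 1.703 mol
n(L) via (i) = (3/1)×1.604 = 4.812 mol
n(L) via (ii) = (1/1)×1.703 = 1.703 mol
total n(L) = 4.812 + 1.703 = 6.515 mol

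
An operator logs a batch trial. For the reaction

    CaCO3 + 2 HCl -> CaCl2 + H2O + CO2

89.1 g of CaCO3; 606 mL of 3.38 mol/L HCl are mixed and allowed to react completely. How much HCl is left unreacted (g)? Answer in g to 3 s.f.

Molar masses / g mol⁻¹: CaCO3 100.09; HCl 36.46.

9.77 g

n(CaCO3) = 89.10 / 100.09 = 0.8902 mol
n(HCl) = 3.38 × 606.0/1000 = 2.048 mol
n/ν for CaCO3 = 0.8902/1 = 0.8902
n/ν for HCl = 2.048/2 = 1.024
Smallest n/ν is CaCO3 → limiting reagent.
HCl consumed = (2/1) × 0.8902 = 1.780 mol
HCl remaining = 2.048 − 1.780 = 0.2680 mol
mass = 0.2680 × 36.46 = 9.771 g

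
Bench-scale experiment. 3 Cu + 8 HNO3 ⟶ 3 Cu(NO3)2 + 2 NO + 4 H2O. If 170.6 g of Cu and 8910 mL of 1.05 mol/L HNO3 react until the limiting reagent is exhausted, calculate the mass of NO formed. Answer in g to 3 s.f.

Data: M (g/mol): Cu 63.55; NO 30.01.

n(Cu) = 170.6 / 63.55 = 2.685 mol
n(HNO3) = 1.05 × 8910/1000 = 9.356 mol
n/ν for Cu = 2.685/3 = 0.8950
n/ν for HNO3 = 9.356/8 = 1.170
Smallest n/ν is Cu → limiting reagent.
n(NO) = (2/3) × 2.685 = 1.790 mol
mass = 1.790 × 30.01 = 53.72 g

53.7 g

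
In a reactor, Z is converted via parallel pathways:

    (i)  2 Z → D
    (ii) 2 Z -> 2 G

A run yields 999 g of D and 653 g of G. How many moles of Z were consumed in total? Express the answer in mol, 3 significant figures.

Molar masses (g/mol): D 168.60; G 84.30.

19.6 mol

n(D) = 999 / 168.60 = 5.925 mol
n(G) = 653 / 84.30 = 7.746 mol
n(Z) via (i) = (2/1)×5.925 = 11.85 mol
n(Z) via (ii) = (2/2)×7.746 = 7.746 mol
total n(Z) = 11.85 + 7.746 = 19.60 mol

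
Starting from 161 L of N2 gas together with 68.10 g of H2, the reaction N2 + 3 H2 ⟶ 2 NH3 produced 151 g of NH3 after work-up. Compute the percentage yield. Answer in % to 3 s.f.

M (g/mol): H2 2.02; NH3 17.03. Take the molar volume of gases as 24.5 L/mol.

67.5 %

n(N2) = 161.0 / 24.5 = 6.571 mol
n(H2) = 68.10 / 2.02 = 33.71 mol
n/ν for N2 = 6.571/1 = 6.571
n/ν for H2 = 33.71/3 = 11.24
Smallest n/ν is N2 → limiting reagent.
theoretical n(NH3) = (2/1) × 6.571 = 13.14 mol → 223.8 g
% yield = 151 / 223.8 × 100 = 67.47 %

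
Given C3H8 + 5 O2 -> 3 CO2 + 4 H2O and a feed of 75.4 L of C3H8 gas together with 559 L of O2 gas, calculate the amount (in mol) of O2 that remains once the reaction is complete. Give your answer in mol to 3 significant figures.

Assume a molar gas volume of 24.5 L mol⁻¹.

n(C3H8) = 75.40 / 24.5 = 3.078 mol
n(O2) = 559.0 / 24.5 = 22.82 mol
n/ν for C3H8 = 3.078/1 = 3.078
n/ν for O2 = 22.82/5 = 4.564
Smallest n/ν is C3H8 → limiting reagent.
O2 consumed = (5/1) × 3.078 = 15.39 mol
O2 remaining = 22.82 − 15.39 = 7.430 mol

7.43 mol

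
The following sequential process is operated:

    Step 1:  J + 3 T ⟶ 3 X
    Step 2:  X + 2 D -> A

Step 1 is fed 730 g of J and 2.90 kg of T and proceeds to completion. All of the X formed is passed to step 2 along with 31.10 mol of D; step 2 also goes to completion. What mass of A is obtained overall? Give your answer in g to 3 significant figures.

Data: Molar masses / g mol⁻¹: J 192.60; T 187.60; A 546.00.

6210 g

Step 1:
n(J) = 730.0 / 192.60 = 3.790 mol
n(T) = 2.900×1000 / 187.60 = 15.46 mol
n/ν for J = 3.790/1 = 3.790
n/ν for T = 15.46/3 = 5.153
Smallest n/ν is J → limiting reagent.
n(X) produced = (3/1) × 3.790 = 11.37 mol
Step 2:
n(X) available = 11.37 mol
n(D) = 31.10 mol
n/ν for X = 11.37/1 = 11.37
n/ν for D = 31.10/2 = 15.55
Smallest n/ν is X → limiting reagent.
n(A) = (1/1) × 11.37 = 11.37 mol
mass = 11.37 × 546.00 = 6208 g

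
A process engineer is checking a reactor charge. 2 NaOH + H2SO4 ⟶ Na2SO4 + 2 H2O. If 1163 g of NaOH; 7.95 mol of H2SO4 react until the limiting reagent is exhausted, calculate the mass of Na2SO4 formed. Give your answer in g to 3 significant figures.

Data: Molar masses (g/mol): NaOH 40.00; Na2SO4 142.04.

1130 g

n(NaOH) = 1163 / 40.00 = 29.08 mol
n(H2SO4) = 7.950 mol
n/ν for NaOH = 29.08/2 = 14.54
n/ν for H2SO4 = 7.950/1 = 7.950
Smallest n/ν is H2SO4 → limiting reagent.
n(Na2SO4) = (1/1) × 7.950 = 7.950 mol
mass = 7.950 × 142.04 = 1129 g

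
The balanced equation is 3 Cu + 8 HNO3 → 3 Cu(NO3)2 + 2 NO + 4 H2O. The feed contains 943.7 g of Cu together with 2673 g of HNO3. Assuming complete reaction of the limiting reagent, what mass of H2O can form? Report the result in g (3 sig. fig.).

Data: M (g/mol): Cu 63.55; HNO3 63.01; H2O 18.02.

n(Cu) = 943.7 / 63.55 = 14.85 mol
n(HNO3) = 2673 / 63.01 = 42.42 mol
n/ν for Cu = 14.85/3 = 4.950
n/ν for HNO3 = 42.42/8 = 5.303
Smallest n/ν is Cu → limiting reagent.
n(H2O) = (4/3) × 14.85 = 19.80 mol
mass = 19.80 × 18.02 = 356.8 g

357 g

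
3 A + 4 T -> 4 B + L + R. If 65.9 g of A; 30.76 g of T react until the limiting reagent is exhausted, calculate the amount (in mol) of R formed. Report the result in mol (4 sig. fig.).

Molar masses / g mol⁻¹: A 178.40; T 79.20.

n(A) = 65.90 / 178.40 = 0.3694 mol
n(T) = 30.76 / 79.20 = 0.3884 mol
n/ν → A: 0.1231, T: 0.09710; T is limiting.
n(R) = (1/4) × 0.3884 = 0.09710 mol

0.09710 mol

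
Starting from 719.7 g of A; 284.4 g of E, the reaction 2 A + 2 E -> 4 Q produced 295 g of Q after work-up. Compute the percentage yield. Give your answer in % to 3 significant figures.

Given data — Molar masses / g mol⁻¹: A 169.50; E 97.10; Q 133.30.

37.8 %

n(A) = 719.7 / 169.50 = 4.246 mol
n(E) = 284.4 / 97.10 = 2.929 mol
n/ν for A = 4.246/2 = 2.123
n/ν for E = 2.929/2 = 1.465
Smallest n/ν is E → limiting reagent.
theoretical n(Q) = (4/2) × 2.929 = 5.858 mol → 780.9 g
% yield = 295 / 780.9 × 100 = 37.78 %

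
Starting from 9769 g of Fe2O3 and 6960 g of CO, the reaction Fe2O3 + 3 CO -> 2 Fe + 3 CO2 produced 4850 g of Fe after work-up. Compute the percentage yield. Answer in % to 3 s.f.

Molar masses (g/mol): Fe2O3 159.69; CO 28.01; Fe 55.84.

n(Fe2O3) = 9769 / 159.69 = 61.17 mol
n(CO) = 6960 / 28.01 = 248.5 mol
n/ν for Fe2O3 = 61.17/1 = 61.17
n/ν for CO = 248.5/3 = 82.83
Smallest n/ν is Fe2O3 → limiting reagent.
theoretical n(Fe) = (2/1) × 61.17 = 122.3 mol → 6829 g
% yield = 4850 / 6829 × 100 = 71.02 %

71.0 %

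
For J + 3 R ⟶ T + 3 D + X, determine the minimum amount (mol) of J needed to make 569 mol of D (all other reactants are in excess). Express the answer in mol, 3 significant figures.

190 mol

n(D) = 569.0 mol
n(J) = (1/3) × 569.0 = 189.7 mol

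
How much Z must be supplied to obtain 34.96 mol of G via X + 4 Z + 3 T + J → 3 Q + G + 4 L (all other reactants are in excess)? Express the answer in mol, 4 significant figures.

139.8 mol

n(G) = 34.96 mol
n(Z) = (4/1) × 34.96 = 139.8 mol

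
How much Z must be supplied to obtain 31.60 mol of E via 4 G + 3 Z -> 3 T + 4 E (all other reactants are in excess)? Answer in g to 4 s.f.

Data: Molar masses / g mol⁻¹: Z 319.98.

n(E) = 31.60 mol
n(Z) = (3/4) × 31.60 = 23.70 mol
mass = 23.70 × 319.98 = 7584 g

7584 g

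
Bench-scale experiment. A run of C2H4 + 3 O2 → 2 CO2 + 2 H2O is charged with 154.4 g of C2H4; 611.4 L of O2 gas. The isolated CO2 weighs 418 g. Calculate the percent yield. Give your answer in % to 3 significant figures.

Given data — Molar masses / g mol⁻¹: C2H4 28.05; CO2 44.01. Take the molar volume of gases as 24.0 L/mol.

86.3 %

n(C2H4) = 154.4 / 28.05 = 5.504 mol
n(O2) = 611.4 / 24.0 = 25.48 mol
n/ν → C2H4: 5.504, O2: 8.493; C2H4 is limiting.
theoretical n(CO2) = (2/1) × 5.504 = 11.01 mol → 484.6 g
% yield = 418 / 484.6 × 100 = 86.26 %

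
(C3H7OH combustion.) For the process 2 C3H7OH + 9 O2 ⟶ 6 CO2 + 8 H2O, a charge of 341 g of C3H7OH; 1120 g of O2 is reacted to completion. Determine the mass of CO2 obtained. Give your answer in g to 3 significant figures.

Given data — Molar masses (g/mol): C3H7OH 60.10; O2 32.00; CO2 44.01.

749 g

n(C3H7OH) = 341.0 / 60.10 = 5.674 mol
n(O2) = 1120 / 32.00 = 35.00 mol
n/ν for C3H7OH = 5.674/2 = 2.837
n/ν for O2 = 35.00/9 = 3.889
Smallest n/ν is C3H7OH → limiting reagent.
n(CO2) = (6/2) × 5.674 = 17.02 mol
mass = 17.02 × 44.01 = 749.1 g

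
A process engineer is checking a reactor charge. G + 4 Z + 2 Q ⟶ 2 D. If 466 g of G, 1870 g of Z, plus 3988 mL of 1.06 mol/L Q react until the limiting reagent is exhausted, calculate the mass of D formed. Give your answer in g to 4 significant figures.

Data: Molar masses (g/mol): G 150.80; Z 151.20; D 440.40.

1862 g

n(G) = 466.0 / 150.80 = 3.090 mol
n(Z) = 1870 / 151.20 = 12.37 mol
n(Q) = 1.06 × 3988/1000 = 4.227 mol
n/ν → G: 3.090, Z: 3.093, Q: 2.114; Q is limiting.
n(D) = (2/2) × 4.227 = 4.227 mol
mass = 4.227 × 440.40 = 1862 g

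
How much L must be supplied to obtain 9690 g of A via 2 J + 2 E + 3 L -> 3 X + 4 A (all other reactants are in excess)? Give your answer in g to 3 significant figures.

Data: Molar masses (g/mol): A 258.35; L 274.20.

n(A) = 9690 / 258.35 = 37.51 mol
n(L) = (3/4) × 37.51 = 28.13 mol
mass = 28.13 × 274.20 = 7713 g

7710 g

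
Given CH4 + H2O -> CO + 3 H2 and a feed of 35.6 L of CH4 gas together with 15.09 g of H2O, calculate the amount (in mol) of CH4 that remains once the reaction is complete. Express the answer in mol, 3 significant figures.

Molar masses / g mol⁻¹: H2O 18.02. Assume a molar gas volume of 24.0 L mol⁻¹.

0.646 mol

n(CH4) = 35.60 / 24.0 = 1.483 mol
n(H2O) = 15.09 / 18.02 = 0.8374 mol
n/ν for CH4 = 1.483/1 = 1.483
n/ν for H2O = 0.8374/1 = 0.8374
Smallest n/ν is H2O → limiting reagent.
CH4 consumed = (1/1) × 0.8374 = 0.8374 mol
CH4 remaining = 1.483 − 0.8374 = 0.6456 mol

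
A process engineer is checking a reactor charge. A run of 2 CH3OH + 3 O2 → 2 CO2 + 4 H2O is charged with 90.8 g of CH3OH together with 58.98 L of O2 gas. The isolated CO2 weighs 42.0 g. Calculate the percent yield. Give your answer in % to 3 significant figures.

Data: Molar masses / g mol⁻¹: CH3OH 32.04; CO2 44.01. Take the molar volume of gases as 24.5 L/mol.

59.5 %

n(CH3OH) = 90.80 / 32.04 = 2.834 mol
n(O2) = 58.98 / 24.5 = 2.407 mol
n/ν for CH3OH = 2.834/2 = 1.417
n/ν for O2 = 2.407/3 = 0.8023
Smallest n/ν is O2 → limiting reagent.
theoretical n(CO2) = (2/3) × 2.407 = 1.605 mol → 70.64 g
% yield = 42.0 / 70.64 × 100 = 59.46 %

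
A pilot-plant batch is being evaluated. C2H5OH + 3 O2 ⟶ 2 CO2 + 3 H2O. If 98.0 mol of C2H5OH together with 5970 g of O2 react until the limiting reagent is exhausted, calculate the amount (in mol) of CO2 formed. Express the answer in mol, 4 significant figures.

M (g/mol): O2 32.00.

124.4 mol

n(C2H5OH) = 98.00 mol
n(O2) = 5970 / 32.00 = 186.6 mol
n/ν → C2H5OH: 98.00, O2: 62.20; O2 is limiting.
n(CO2) = (2/3) × 186.6 = 124.4 mol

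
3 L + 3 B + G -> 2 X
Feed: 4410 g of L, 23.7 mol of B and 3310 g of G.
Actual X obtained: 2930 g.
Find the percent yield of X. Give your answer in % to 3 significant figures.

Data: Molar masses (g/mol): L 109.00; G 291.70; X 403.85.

45.9 %

n(L) = 4410 / 109.00 = 40.46 mol
n(B) = 23.70 mol
n(G) = 3310 / 291.70 = 11.35 mol
n/ν for L = 40.46/3 = 13.49
n/ν for B = 23.70/3 = 7.900
n/ν for G = 11.35/1 = 11.35
Smallest n/ν is B → limiting reagent.
theoretical n(X) = (2/3) × 23.70 = 15.80 mol → 6381 g
% yield = 2930 / 6381 × 100 = 45.92 %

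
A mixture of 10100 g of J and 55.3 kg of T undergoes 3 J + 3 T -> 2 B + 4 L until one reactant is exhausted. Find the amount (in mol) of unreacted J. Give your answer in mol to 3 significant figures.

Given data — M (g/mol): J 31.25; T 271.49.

120 mol

n(J) = 10100 / 31.25 = 323.2 mol
n(T) = 55.30×1000 / 271.49 = 203.7 mol
n/ν → J: 107.7, T: 67.90; T is limiting.
J consumed = (3/3) × 203.7 = 203.7 mol
J remaining = 323.2 − 203.7 = 119.5 mol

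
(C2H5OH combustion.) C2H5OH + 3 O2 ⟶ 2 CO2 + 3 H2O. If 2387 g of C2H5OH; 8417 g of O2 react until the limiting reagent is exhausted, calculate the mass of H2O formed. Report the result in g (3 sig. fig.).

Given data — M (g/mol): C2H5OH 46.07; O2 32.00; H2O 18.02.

2800 g

n(C2H5OH) = 2387 / 46.07 = 51.81 mol
n(O2) = 8417 / 32.00 = 263.0 mol
n/ν for C2H5OH = 51.81/1 = 51.81
n/ν for O2 = 263.0/3 = 87.67
Smallest n/ν is C2H5OH → limiting reagent.
n(H2O) = (3/1) × 51.81 = 155.4 mol
mass = 155.4 × 18.02 = 2800 g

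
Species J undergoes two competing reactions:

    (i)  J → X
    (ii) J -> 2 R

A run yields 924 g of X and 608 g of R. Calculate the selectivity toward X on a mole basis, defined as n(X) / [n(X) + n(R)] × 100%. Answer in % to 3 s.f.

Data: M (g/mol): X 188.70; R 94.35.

43.2 %

n(X) = 924 / 188.70 = 4.897 mol
n(R) = 608 / 94.35 = 6.444 mol
selectivity = 4.897/(4.897+6.444) × 100 = 43.18 %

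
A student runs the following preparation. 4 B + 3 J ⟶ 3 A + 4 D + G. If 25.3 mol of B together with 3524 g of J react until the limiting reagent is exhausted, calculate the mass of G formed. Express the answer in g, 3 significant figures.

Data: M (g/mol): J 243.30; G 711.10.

3430 g

n(B) = 25.30 mol
n(J) = 3524 / 243.30 = 14.48 mol
n/ν for B = 25.30/4 = 6.325
n/ν for J = 14.48/3 = 4.827
Smallest n/ν is J → limiting reagent.
n(G) = (1/3) × 14.48 = 4.827 mol
mass = 4.827 × 711.10 = 3432 g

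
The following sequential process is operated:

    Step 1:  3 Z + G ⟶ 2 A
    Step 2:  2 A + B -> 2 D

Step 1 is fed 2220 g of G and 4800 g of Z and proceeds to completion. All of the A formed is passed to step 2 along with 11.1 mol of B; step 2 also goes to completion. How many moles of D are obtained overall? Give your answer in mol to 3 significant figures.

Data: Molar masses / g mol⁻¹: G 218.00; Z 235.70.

13.6 mol

Step 1:
n(G) = 2220 / 218.00 = 10.18 mol
n(Z) = 4800 / 235.70 = 20.36 mol
n/ν for G = 10.18/1 = 10.18
n/ν for Z = 20.36/3 = 6.787
Smallest n/ν is Z → limiting reagent.
n(A) produced = (2/3) × 20.36 = 13.57 mol
Step 2:
n(A) available = 13.57 mol
n(B) = 11.10 mol
n/ν for A = 13.57/2 = 6.785
n/ν for B = 11.10/1 = 11.10
Smallest n/ν is A → limiting reagent.
n(D) = (2/2) × 13.57 = 13.57 mol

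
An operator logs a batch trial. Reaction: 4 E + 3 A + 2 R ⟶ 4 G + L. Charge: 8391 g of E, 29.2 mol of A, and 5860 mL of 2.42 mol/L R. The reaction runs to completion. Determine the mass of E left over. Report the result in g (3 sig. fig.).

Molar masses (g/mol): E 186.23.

3110 g

n(E) = 8391 / 186.23 = 45.06 mol
n(A) = 29.20 mol
n(R) = 2.42 × 5860/1000 = 14.18 mol
n/ν for E = 45.06/4 = 11.27
n/ν for A = 29.20/3 = 9.733
n/ν for R = 14.18/2 = 7.090
Smallest n/ν is R → limiting reagent.
E consumed = (4/2) × 14.18 = 28.36 mol
E remaining = 45.06 − 28.36 = 16.70 mol
mass = 16.70 × 186.23 = 3110 g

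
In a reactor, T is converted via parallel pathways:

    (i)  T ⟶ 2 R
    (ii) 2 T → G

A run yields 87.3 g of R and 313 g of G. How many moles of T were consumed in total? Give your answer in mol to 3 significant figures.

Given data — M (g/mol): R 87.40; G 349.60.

2.29 mol

n(R) = 87.3 / 87.40 = 0.9989 mol
n(G) = 313 / 349.60 = 0.8953 mol
n(T) via (i) = (1/2)×0.9989 = 0.4995 mol
n(T) via (ii) = (2/1)×0.8953 = 1.791 mol
total n(T) = 0.4995 + 1.791 = 2.291 mol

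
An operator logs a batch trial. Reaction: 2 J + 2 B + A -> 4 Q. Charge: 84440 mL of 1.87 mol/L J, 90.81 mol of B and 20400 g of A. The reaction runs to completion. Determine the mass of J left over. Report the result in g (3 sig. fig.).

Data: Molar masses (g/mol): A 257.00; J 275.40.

18500 g

n(J) = 1.87 × 84440/1000 = 157.9 mol
n(B) = 90.81 mol
n(A) = 20400 / 257.00 = 79.38 mol
n/ν for J = 157.9/2 = 78.95
n/ν for B = 90.81/2 = 45.41
n/ν for A = 79.38/1 = 79.38
Smallest n/ν is B → limiting reagent.
J consumed = (2/2) × 90.81 = 90.81 mol
J remaining = 157.9 − 90.81 = 67.09 mol
mass = 67.09 × 275.40 = 18480 g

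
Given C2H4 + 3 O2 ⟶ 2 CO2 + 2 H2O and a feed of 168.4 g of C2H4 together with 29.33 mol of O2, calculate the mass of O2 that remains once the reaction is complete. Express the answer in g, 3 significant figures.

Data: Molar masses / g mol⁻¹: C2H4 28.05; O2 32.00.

n(C2H4) = 168.4 / 28.05 = 6.004 mol
n(O2) = 29.33 mol
n/ν → C2H4: 6.004, O2: 9.777; C2H4 is limiting.
O2 consumed = (3/1) × 6.004 = 18.01 mol
O2 remaining = 29.33 − 18.01 = 11.32 mol
mass = 11.32 × 32.00 = 362.2 g

362 g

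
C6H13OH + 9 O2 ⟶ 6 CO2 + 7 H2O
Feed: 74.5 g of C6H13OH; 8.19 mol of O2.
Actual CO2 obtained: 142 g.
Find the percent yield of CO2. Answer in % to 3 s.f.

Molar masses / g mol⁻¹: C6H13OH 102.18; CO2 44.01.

73.8 %

n(C6H13OH) = 74.50 / 102.18 = 0.7291 mol
n(O2) = 8.190 mol
n/ν → C6H13OH: 0.7291, O2: 0.9100; C6H13OH is limiting.
theoretical n(CO2) = (6/1) × 0.7291 = 4.375 mol → 192.5 g
% yield = 142 / 192.5 × 100 = 73.77 %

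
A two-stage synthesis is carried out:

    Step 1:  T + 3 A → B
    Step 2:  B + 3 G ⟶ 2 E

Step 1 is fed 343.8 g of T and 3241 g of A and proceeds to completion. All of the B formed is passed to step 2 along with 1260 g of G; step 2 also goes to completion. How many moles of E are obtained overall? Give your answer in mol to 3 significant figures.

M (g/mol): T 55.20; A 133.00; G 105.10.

Step 1:
n(T) = 343.8 / 55.20 = 6.228 mol
n(A) = 3241 / 133.00 = 24.37 mol
n/ν for T = 6.228/1 = 6.228
n/ν for A = 24.37/3 = 8.123
Smallest n/ν is T → limiting reagent.
n(B) produced = (1/1) × 6.228 = 6.228 mol
Step 2:
n(B) available = 6.228 mol
n(G) = 1260 / 105.10 = 11.99 mol
n/ν for B = 6.228/1 = 6.228
n/ν for G = 11.99/3 = 3.997
Smallest n/ν is G → limiting reagent.
n(E) = (2/3) × 11.99 = 7.993 mol

7.99 mol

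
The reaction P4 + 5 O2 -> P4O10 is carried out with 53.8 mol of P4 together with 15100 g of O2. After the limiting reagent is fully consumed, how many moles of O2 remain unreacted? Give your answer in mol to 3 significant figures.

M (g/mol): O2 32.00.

n(P4) = 53.80 mol
n(O2) = 15100 / 32.00 = 471.9 mol
n/ν → P4: 53.80, O2: 94.38; P4 is limiting.
O2 consumed = (5/1) × 53.80 = 269.0 mol
O2 remaining = 471.9 − 269.0 = 202.9 mol

203 mol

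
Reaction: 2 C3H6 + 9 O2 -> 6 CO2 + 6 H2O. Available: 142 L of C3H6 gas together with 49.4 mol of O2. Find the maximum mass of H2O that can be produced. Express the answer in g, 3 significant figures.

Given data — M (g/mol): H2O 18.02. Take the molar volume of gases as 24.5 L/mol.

n(C3H6) = 142.0 / 24.5 = 5.796 mol
n(O2) = 49.40 mol
n/ν for C3H6 = 5.796/2 = 2.898
n/ν for O2 = 49.40/9 = 5.489
Smallest n/ν is C3H6 → limiting reagent.
n(H2O) = (6/2) × 5.796 = 17.39 mol
mass = 17.39 × 18.02 = 313.4 g

313 g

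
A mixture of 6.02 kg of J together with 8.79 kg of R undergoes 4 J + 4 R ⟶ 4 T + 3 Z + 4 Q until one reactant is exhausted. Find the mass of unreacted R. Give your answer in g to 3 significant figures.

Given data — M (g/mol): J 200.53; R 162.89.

3900 g

n(J) = 6.020×1000 / 200.53 = 30.02 mol
n(R) = 8.790×1000 / 162.89 = 53.96 mol
n/ν for J = 30.02/4 = 7.505
n/ν for R = 53.96/4 = 13.49
Smallest n/ν is J → limiting reagent.
R consumed = (4/4) × 30.02 = 30.02 mol
R remaining = 53.96 − 30.02 = 23.94 mol
mass = 23.94 × 162.89 = 3900 g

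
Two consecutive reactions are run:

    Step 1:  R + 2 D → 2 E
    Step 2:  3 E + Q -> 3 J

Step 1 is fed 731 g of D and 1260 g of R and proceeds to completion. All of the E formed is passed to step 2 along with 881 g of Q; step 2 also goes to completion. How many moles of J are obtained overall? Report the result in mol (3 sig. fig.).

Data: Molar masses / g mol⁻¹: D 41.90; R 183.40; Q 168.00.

Step 1:
n(D) = 731.0 / 41.90 = 17.45 mol
n(R) = 1260 / 183.40 = 6.870 mol
n/ν for D = 17.45/2 = 8.725
n/ν for R = 6.870/1 = 6.870
Smallest n/ν is R → limiting reagent.
n(E) produced = (2/1) × 6.870 = 13.74 mol
Step 2:
n(E) available = 13.74 mol
n(Q) = 881.0 / 168.00 = 5.244 mol
n/ν for E = 13.74/3 = 4.580
n/ν for Q = 5.244/1 = 5.244
Smallest n/ν is E → limiting reagent.
n(J) = (3/3) × 13.74 = 13.74 mol

13.7 mol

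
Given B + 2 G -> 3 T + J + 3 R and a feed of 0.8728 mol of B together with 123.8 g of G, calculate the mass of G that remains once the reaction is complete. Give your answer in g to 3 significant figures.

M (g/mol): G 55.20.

27.4 g

n(B) = 0.8728 mol
n(G) = 123.8 / 55.20 = 2.243 mol
n/ν for B = 0.8728/1 = 0.8728
n/ν for G = 2.243/2 = 1.122
Smallest n/ν is B → limiting reagent.
G consumed = (2/1) × 0.8728 = 1.746 mol
G remaining = 2.243 − 1.746 = 0.4970 mol
mass = 0.4970 × 55.20 = 27.43 g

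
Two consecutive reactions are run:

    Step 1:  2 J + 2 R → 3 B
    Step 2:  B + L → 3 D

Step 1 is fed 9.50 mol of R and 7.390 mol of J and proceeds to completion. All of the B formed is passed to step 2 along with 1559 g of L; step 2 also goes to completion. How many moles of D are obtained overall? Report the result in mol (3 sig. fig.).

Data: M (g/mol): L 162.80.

28.7 mol

Step 1:
n(R) = 9.500 mol
n(J) = 7.390 mol
n/ν for R = 9.500/2 = 4.750
n/ν for J = 7.390/2 = 3.695
Smallest n/ν is J → limiting reagent.
n(B) produced = (3/2) × 7.390 = 11.09 mol
Step 2:
n(B) available = 11.09 mol
n(L) = 1559 / 162.80 = 9.576 mol
n/ν for B = 11.09/1 = 11.09
n/ν for L = 9.576/1 = 9.576
Smallest n/ν is L → limiting reagent.
n(D) = (3/1) × 9.576 = 28.73 mol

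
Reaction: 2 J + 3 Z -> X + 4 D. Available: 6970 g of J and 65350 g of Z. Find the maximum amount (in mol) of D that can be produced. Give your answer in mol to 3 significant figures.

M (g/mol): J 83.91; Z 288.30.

166 mol

n(J) = 6970 / 83.91 = 83.07 mol
n(Z) = 65350 / 288.30 = 226.7 mol
n/ν for J = 83.07/2 = 41.54
n/ν for Z = 226.7/3 = 75.57
Smallest n/ν is J → limiting reagent.
n(D) = (4/2) × 83.07 = 166.1 mol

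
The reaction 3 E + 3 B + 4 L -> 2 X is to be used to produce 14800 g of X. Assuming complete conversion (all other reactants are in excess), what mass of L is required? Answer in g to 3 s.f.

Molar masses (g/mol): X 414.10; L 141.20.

10100 g

n(X) = 14800 / 414.10 = 35.74 mol
n(L) = (4/2) × 35.74 = 71.48 mol
mass = 71.48 × 141.20 = 10090 g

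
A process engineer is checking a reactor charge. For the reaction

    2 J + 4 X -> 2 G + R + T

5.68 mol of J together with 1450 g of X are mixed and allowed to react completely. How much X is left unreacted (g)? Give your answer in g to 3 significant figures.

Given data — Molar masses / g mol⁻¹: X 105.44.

n(J) = 5.680 mol
n(X) = 1450 / 105.44 = 13.75 mol
n/ν for J = 5.680/2 = 2.840
n/ν for X = 13.75/4 = 3.438
Smallest n/ν is J → limiting reagent.
X consumed = (4/2) × 5.680 = 11.36 mol
X remaining = 13.75 − 11.36 = 2.390 mol
mass = 2.390 × 105.44 = 252.0 g

252 g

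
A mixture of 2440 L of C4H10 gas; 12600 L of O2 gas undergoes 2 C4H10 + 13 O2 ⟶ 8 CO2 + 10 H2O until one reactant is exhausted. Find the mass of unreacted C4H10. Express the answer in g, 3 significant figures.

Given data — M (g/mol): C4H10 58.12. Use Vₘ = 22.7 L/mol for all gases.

1280 g

n(C4H10) = 2440 / 22.7 = 107.5 mol
n(O2) = 12600 / 22.7 = 555.1 mol
n/ν for C4H10 = 107.5/2 = 53.75
n/ν for O2 = 555.1/13 = 42.70
Smallest n/ν is O2 → limiting reagent.
C4H10 consumed = (2/13) × 555.1 = 85.40 mol
C4H10 remaining = 107.5 − 85.40 = 22.10 mol
mass = 22.10 × 58.12 = 1284 g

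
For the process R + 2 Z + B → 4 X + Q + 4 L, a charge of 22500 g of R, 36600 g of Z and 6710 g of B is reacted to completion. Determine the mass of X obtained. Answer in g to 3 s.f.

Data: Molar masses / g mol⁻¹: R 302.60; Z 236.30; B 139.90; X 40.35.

n(R) = 22500 / 302.60 = 74.36 mol
n(Z) = 36600 / 236.30 = 154.9 mol
n(B) = 6710 / 139.90 = 47.96 mol
n/ν for R = 74.36/1 = 74.36
n/ν for Z = 154.9/2 = 77.45
n/ν for B = 47.96/1 = 47.96
Smallest n/ν is B → limiting reagent.
n(X) = (4/1) × 47.96 = 191.8 mol
mass = 191.8 × 40.35 = 7739 g

7740 g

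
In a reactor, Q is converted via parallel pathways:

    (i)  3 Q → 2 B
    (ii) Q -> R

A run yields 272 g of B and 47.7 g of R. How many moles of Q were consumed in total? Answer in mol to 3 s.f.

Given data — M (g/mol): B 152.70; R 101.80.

3.14 mol

n(B) = 272 / 152.70 = 1.781 mol
n(R) = 47.7 / 101.80 = 0.4686 mol
n(Q) via (i) = (3/2)×1.781 = 2.672 mol
n(Q) via (ii) = (1/1)×0.4686 = 0.4686 mol
total n(Q) = 2.672 + 0.4686 = 3.141 mol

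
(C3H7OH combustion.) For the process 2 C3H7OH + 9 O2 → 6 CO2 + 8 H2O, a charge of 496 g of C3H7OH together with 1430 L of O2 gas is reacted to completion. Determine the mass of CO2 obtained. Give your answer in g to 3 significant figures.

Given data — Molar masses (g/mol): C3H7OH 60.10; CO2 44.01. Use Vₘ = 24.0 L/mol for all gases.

n(C3H7OH) = 496.0 / 60.10 = 8.253 mol
n(O2) = 1430 / 24.0 = 59.58 mol
n/ν for C3H7OH = 8.253/2 = 4.127
n/ν for O2 = 59.58/9 = 6.620
Smallest n/ν is C3H7OH → limiting reagent.
n(CO2) = (6/2) × 8.253 = 24.76 mol
mass = 24.76 × 44.01 = 1090 g

1090 g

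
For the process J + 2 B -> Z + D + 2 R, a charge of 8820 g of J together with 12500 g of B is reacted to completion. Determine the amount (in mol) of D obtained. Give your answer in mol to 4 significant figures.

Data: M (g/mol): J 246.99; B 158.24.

n(J) = 8820 / 246.99 = 35.71 mol
n(B) = 12500 / 158.24 = 78.99 mol
n/ν → J: 35.71, B: 39.50; J is limiting.
n(D) = (1/1) × 35.71 = 35.71 mol

35.71 mol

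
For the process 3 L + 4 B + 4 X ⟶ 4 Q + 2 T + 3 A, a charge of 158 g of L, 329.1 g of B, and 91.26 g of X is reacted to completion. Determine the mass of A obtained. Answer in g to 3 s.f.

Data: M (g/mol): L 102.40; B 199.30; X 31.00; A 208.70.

n(L) = 158.0 / 102.40 = 1.543 mol
n(B) = 329.1 / 199.30 = 1.651 mol
n(X) = 91.26 / 31.00 = 2.944 mol
n/ν for L = 1.543/3 = 0.5143
n/ν for B = 1.651/4 = 0.4128
n/ν for X = 2.944/4 = 0.7360
Smallest n/ν is B → limiting reagent.
n(A) = (3/4) × 1.651 = 1.238 mol
mass = 1.238 × 208.70 = 258.4 g

258 g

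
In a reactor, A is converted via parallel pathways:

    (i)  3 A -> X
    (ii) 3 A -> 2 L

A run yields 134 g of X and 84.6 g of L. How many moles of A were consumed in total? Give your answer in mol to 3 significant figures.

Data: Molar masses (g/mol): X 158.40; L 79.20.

4.14 mol

n(X) = 134 / 158.40 = 0.8460 mol
n(L) = 84.6 / 79.20 = 1.068 mol
n(A) via (i) = (3/1)×0.8460 = 2.538 mol
n(A) via (ii) = (3/2)×1.068 = 1.602 mol
total n(A) = 2.538 + 1.602 = 4.140 mol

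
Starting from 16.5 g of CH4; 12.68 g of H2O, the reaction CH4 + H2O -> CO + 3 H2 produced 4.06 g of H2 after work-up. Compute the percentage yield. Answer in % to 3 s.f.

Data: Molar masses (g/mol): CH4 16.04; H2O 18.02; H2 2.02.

n(CH4) = 16.50 / 16.04 = 1.029 mol
n(H2O) = 12.68 / 18.02 = 0.7037 mol
n/ν for CH4 = 1.029/1 = 1.029
n/ν for H2O = 0.7037/1 = 0.7037
Smallest n/ν is H2O → limiting reagent.
theoretical n(H2) = (3/1) × 0.7037 = 2.111 mol → 4.264 g
% yield = 4.06 / 4.264 × 100 = 95.22 %

95.2 %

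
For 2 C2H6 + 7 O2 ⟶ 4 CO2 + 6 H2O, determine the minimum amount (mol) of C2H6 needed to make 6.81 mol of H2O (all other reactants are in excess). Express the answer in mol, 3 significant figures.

n(H2O) = 6.810 mol
n(C2H6) = (2/6) × 6.810 = 2.270 mol

2.27 mol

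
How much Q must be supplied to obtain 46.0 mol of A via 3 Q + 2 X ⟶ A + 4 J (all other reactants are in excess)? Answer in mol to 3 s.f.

138 mol

n(A) = 46.00 mol
n(Q) = (3/1) × 46.00 = 138.0 mol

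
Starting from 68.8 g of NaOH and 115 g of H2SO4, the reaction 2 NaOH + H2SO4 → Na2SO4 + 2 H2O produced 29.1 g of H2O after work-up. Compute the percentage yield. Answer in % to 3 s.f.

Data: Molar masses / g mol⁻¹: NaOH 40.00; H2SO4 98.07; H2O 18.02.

n(NaOH) = 68.80 / 40.00 = 1.720 mol
n(H2SO4) = 115.0 / 98.07 = 1.173 mol
n/ν for NaOH = 1.720/2 = 0.8600
n/ν for H2SO4 = 1.173/1 = 1.173
Smallest n/ν is NaOH → limiting reagent.
theoretical n(H2O) = (2/2) × 1.720 = 1.720 mol → 30.99 g
% yield = 29.1 / 30.99 × 100 = 93.90 %

93.9 %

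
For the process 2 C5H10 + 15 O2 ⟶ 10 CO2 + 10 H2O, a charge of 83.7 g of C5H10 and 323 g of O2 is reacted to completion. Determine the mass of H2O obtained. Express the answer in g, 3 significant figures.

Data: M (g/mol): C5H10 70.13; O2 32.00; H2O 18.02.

108 g

n(C5H10) = 83.70 / 70.13 = 1.193 mol
n(O2) = 323.0 / 32.00 = 10.09 mol
n/ν for C5H10 = 1.193/2 = 0.5965
n/ν for O2 = 10.09/15 = 0.6727
Smallest n/ν is C5H10 → limiting reagent.
n(H2O) = (10/2) × 1.193 = 5.965 mol
mass = 5.965 × 18.02 = 107.5 g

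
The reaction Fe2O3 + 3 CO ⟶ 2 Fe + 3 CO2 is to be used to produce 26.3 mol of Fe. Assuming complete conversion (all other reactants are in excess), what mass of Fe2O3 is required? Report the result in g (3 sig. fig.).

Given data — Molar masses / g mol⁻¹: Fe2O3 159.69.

n(Fe) = 26.30 mol
n(Fe2O3) = (1/2) × 26.30 = 13.15 mol
mass = 13.15 × 159.69 = 2100 g

2100 g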